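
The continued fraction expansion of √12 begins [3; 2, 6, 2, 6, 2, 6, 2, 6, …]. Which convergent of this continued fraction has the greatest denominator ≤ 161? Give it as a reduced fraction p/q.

97/28

List convergents until the denominator exceeds the bound:
a_0 = 3: 3/1  (≤ bound)
a_1 = 2: 7/2  (≤ bound)
a_2 = 6: 45/13  (≤ bound)
a_3 = 2: 97/28  (≤ bound)
a_4 = 6: 627/181  (> 161, stop)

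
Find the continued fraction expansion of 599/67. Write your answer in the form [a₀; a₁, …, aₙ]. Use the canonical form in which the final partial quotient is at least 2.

[8; 1, 15, 1, 3]

599 = 8·67 + 63, so a_0 = 8
67 = 1·63 + 4, so a_1 = 1
63 = 15·4 + 3, so a_2 = 15
4 = 1·3 + 1, so a_3 = 1
3 = 3·1 + 0, so a_4 = 3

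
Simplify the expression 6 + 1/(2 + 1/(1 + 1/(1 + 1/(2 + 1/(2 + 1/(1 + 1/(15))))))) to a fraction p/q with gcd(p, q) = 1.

Work from the innermost term outward:
Start with 15.
1 + 1/(15/1) = 1 + 1/15 = 16/15
2 + 1/(16/15) = 2 + 15/16 = 47/16
2 + 1/(47/16) = 2 + 16/47 = 110/47
1 + 1/(110/47) = 1 + 47/110 = 157/110
1 + 1/(157/110) = 1 + 110/157 = 267/157
2 + 1/(267/157) = 2 + 157/267 = 691/267
6 + 1/(691/267) = 6 + 267/691 = 4413/691

4413/691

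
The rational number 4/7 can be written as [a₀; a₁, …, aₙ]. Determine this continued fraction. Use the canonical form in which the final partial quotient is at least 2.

[0; 1, 1, 3]

4 ÷ 7 → quotient 0, remainder 4
7 ÷ 4 → quotient 1, remainder 3
4 ÷ 3 → quotient 1, remainder 1
3 ÷ 1 → quotient 3, remainder 0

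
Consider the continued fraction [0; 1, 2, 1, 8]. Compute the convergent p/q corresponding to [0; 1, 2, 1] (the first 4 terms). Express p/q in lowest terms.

Build up convergents one term at a time:
a_0 = 0: 0/1
a_1 = 1: 1/1
a_2 = 2: 2/3
a_3 = 1: 3/4

3/4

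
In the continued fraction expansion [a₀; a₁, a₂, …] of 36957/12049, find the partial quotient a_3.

Run the Euclidean algorithm, recording each quotient:
36957 ÷ 12049 → quotient 3, remainder 810
12049 ÷ 810 → quotient 14, remainder 709
810 ÷ 709 → quotient 1, remainder 101
709 ÷ 101 → quotient 7, remainder 2

7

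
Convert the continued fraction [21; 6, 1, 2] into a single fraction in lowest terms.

Compute successive convergents:
a_0 = 21: 21/1
a_1 = 6: 127/6
a_2 = 1: 148/7
a_3 = 2: 423/20

423/20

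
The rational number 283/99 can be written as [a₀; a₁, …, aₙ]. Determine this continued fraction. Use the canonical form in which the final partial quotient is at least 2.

Apply division with remainder until the remainder is 0:
⌊283/99⌋ = 2, remainder 85
⌊99/85⌋ = 1, remainder 14
⌊85/14⌋ = 6, remainder 1
⌊14/1⌋ = 14, remainder 0

[2; 1, 6, 14]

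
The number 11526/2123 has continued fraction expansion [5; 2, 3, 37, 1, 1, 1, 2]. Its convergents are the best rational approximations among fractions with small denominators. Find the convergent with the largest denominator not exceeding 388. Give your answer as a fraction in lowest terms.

1455/268

a_0 = 5: 5/1  (≤ bound)
a_1 = 2: 11/2  (≤ bound)
a_2 = 3: 38/7  (≤ bound)
a_3 = 37: 1417/261  (≤ bound)
a_4 = 1: 1455/268  (≤ bound)
a_5 = 1: 2872/529  (> 388, stop)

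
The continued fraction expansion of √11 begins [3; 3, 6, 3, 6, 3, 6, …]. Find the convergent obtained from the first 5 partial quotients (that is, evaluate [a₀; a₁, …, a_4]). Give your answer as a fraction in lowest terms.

a_0 = 3: 3/1
a_1 = 3: 10/3
a_2 = 6: 63/19
a_3 = 3: 199/60
a_4 = 6: 1257/379

1257/379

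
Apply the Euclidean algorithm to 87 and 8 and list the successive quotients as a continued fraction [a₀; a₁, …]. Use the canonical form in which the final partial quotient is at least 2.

[10; 1, 7]

Run the Euclidean algorithm, recording each quotient:
⌊87/8⌋ = 10, remainder 7
⌊8/7⌋ = 1, remainder 1
⌊7/1⌋ = 7, remainder 0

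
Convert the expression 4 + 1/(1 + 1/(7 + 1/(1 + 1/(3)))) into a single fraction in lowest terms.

171/35

a_0 = 4: 4/1
a_1 = 1: 5/1
a_2 = 7: 39/8
a_3 = 1: 44/9
a_4 = 3: 171/35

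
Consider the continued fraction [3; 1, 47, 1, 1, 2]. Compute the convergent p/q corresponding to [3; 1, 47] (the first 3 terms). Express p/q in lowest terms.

191/48

a_0 = 3: 3/1
a_1 = 1: 4/1
a_2 = 47: 191/48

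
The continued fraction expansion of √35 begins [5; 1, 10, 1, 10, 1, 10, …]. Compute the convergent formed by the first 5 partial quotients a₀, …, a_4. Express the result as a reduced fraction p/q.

Use the convergent recurrence hₖ = aₖ·hₖ₋₁ + hₖ₋₂ (and likewise for the denominators kₖ):
a_0 = 5: 5/1
a_1 = 1: 6/1
a_2 = 10: 65/11
a_3 = 1: 71/12
a_4 = 10: 775/131

775/131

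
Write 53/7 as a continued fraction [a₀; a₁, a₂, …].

[7; 1, 1, 3]

⌊53/7⌋ = 7, remainder 4
⌊7/4⌋ = 1, remainder 3
⌊4/3⌋ = 1, remainder 1
⌊3/1⌋ = 3, remainder 0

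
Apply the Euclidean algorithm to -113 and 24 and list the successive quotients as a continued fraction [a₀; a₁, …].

-113 ÷ 24 → quotient -5, remainder 7
24 ÷ 7 → quotient 3, remainder 3
7 ÷ 3 → quotient 2, remainder 1
3 ÷ 1 → quotient 3, remainder 0

[-5; 3, 2, 3]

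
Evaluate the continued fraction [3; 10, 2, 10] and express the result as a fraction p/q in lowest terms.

Work from the innermost term outward:
Start with 10.
2 + 1/(10/1) = 2 + 1/10 = 21/10
10 + 1/(21/10) = 10 + 10/21 = 220/21
3 + 1/(220/21) = 3 + 21/220 = 681/220

681/220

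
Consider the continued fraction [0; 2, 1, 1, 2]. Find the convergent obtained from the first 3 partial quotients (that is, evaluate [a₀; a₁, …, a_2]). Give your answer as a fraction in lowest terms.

Start with 1.
2 + 1/(1/1) = 2 + 1/1 = 3/1
0 + 1/(3/1) = 0 + 1/3 = 1/3

1/3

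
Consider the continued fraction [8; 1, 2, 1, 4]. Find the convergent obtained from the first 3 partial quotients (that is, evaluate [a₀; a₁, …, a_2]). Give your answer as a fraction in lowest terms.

26/3

Use the convergent recurrence hₖ = aₖ·hₖ₋₁ + hₖ₋₂ (and likewise for the denominators kₖ):
a_0 = 8: 8/1
a_1 = 1: 9/1
a_2 = 2: 26/3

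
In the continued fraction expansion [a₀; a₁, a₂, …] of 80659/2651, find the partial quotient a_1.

80659 = 30·2651 + 1129, so a_0 = 30
2651 = 2·1129 + 393, so a_1 = 2

2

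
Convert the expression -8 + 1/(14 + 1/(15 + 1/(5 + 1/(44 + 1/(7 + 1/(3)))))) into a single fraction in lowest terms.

a_0 = -8: -8/1
a_1 = 14: -111/14
a_2 = 15: -1673/211
a_3 = 5: -8476/1069
a_4 = 44: -374617/47247
a_5 = 7: -2630795/331798
a_6 = 3: -8267002/1042641

-8267002/1042641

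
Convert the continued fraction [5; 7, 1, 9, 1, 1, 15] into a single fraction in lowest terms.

13211/2577

Collapse the nested fraction from the inside out:
Start with 15.
1 + 1/(15/1) = 1 + 1/15 = 16/15
1 + 1/(16/15) = 1 + 15/16 = 31/16
9 + 1/(31/16) = 9 + 16/31 = 295/31
1 + 1/(295/31) = 1 + 31/295 = 326/295
7 + 1/(326/295) = 7 + 295/326 = 2577/326
5 + 1/(2577/326) = 5 + 326/2577 = 13211/2577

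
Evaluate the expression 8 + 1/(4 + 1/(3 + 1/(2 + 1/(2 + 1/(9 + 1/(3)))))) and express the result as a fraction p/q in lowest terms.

17569/2134

Start with 3.
9 + 1/(3/1) = 9 + 1/3 = 28/3
2 + 1/(28/3) = 2 + 3/28 = 59/28
2 + 1/(59/28) = 2 + 28/59 = 146/59
3 + 1/(146/59) = 3 + 59/146 = 497/146
4 + 1/(497/146) = 4 + 146/497 = 2134/497
8 + 1/(2134/497) = 8 + 497/2134 = 17569/2134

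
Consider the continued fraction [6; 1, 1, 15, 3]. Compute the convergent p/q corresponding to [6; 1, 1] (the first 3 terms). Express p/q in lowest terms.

13/2

Start with 1.
1 + 1/(1/1) = 1 + 1/1 = 2/1
6 + 1/(2/1) = 6 + 1/2 = 13/2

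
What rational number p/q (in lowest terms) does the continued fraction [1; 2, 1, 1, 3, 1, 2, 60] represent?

5372/3863

Starting at the tail and folding back:
Start with 60.
2 + 1/(60/1) = 2 + 1/60 = 121/60
1 + 1/(121/60) = 1 + 60/121 = 181/121
3 + 1/(181/121) = 3 + 121/181 = 664/181
1 + 1/(664/181) = 1 + 181/664 = 845/664
1 + 1/(845/664) = 1 + 664/845 = 1509/845
2 + 1/(1509/845) = 2 + 845/1509 = 3863/1509
1 + 1/(3863/1509) = 1 + 1509/3863 = 5372/3863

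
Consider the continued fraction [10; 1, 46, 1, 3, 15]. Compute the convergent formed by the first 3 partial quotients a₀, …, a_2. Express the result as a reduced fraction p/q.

Start with 46.
1 + 1/(46/1) = 1 + 1/46 = 47/46
10 + 1/(47/46) = 10 + 46/47 = 516/47

516/47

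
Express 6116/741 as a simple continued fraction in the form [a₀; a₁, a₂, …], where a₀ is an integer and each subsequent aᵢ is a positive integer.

[8; 3, 1, 16, 11]

Repeatedly divide and take the remainder:
⌊6116/741⌋ = 8, remainder 188
⌊741/188⌋ = 3, remainder 177
⌊188/177⌋ = 1, remainder 11
⌊177/11⌋ = 16, remainder 1
⌊11/1⌋ = 11, remainder 0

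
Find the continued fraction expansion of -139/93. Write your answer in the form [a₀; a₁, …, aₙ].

-139 ÷ 93 → quotient -2, remainder 47
93 ÷ 47 → quotient 1, remainder 46
47 ÷ 46 → quotient 1, remainder 1
46 ÷ 1 → quotient 46, remainder 0

[-2; 1, 1, 46]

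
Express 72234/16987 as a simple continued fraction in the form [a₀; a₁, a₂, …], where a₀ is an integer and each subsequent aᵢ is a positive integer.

72234 ÷ 16987 → quotient 4, remainder 4286
16987 ÷ 4286 → quotient 3, remainder 4129
4286 ÷ 4129 → quotient 1, remainder 157
4129 ÷ 157 → quotient 26, remainder 47
157 ÷ 47 → quotient 3, remainder 16
47 ÷ 16 → quotient 2, remainder 15
16 ÷ 15 → quotient 1, remainder 1
15 ÷ 1 → quotient 15, remainder 0

[4; 3, 1, 26, 3, 2, 1, 15]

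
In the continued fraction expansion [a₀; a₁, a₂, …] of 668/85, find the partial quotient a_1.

Repeatedly divide and take the remainder:
668 ÷ 85 → quotient 7, remainder 73
85 ÷ 73 → quotient 1, remainder 12

1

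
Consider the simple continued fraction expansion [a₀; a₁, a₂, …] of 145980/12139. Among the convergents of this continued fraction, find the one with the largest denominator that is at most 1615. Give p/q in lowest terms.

5147/428

List convergents until the denominator exceeds the bound:
a_0 = 12: 12/1  (≤ bound)
a_1 = 38: 457/38  (≤ bound)
a_2 = 1: 469/39  (≤ bound)
a_3 = 9: 4678/389  (≤ bound)
a_4 = 1: 5147/428  (≤ bound)
a_5 = 3: 20119/1673  (> 1615, stop)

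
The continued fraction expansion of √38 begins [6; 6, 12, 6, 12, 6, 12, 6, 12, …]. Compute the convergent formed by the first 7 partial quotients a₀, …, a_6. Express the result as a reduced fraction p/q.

2463306/399601

Start with 12.
6 + 1/(12/1) = 6 + 1/12 = 73/12
12 + 1/(73/12) = 12 + 12/73 = 888/73
6 + 1/(888/73) = 6 + 73/888 = 5401/888
12 + 1/(5401/888) = 12 + 888/5401 = 65700/5401
6 + 1/(65700/5401) = 6 + 5401/65700 = 399601/65700
6 + 1/(399601/65700) = 6 + 65700/399601 = 2463306/399601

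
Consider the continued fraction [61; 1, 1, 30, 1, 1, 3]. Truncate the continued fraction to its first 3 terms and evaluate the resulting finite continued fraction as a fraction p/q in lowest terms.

a_0 = 61: 61/1
a_1 = 1: 62/1
a_2 = 1: 123/2

123/2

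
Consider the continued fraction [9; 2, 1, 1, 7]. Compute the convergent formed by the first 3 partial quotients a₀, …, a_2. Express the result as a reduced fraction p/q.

a_0 = 9: 9/1
a_1 = 2: 19/2
a_2 = 1: 28/3

28/3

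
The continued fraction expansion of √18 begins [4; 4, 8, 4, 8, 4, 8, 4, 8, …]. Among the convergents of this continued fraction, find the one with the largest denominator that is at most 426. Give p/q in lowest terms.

List convergents until the denominator exceeds the bound:
a_0 = 4: 4/1  (≤ bound)
a_1 = 4: 17/4  (≤ bound)
a_2 = 8: 140/33  (≤ bound)
a_3 = 4: 577/136  (≤ bound)
a_4 = 8: 4756/1121  (> 426, stop)

577/136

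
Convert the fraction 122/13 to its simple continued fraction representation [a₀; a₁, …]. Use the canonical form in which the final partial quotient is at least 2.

[9; 2, 1, 1, 2]

122 = 9·13 + 5, so a_0 = 9
13 = 2·5 + 3, so a_1 = 2
5 = 1·3 + 2, so a_2 = 1
3 = 1·2 + 1, so a_3 = 1
2 = 2·1 + 0, so a_4 = 2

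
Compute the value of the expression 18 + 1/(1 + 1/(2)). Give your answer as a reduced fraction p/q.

56/3

a_0 = 18: 18/1
a_1 = 1: 19/1
a_2 = 2: 56/3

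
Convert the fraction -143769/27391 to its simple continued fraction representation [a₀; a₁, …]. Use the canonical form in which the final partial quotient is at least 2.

-143769 ÷ 27391 → quotient -6, remainder 20577
27391 ÷ 20577 → quotient 1, remainder 6814
20577 ÷ 6814 → quotient 3, remainder 135
6814 ÷ 135 → quotient 50, remainder 64
135 ÷ 64 → quotient 2, remainder 7
64 ÷ 7 → quotient 9, remainder 1
7 ÷ 1 → quotient 7, remainder 0

[-6; 1, 3, 50, 2, 9, 7]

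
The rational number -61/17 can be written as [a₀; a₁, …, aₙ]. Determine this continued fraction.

[-4; 2, 2, 3]

-61 ÷ 17 → quotient -4, remainder 7
17 ÷ 7 → quotient 2, remainder 3
7 ÷ 3 → quotient 2, remainder 1
3 ÷ 1 → quotient 3, remainder 0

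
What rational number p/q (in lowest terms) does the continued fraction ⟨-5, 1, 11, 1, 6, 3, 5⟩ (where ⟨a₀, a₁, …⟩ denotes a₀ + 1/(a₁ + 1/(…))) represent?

Start with 5.
3 + 1/(5/1) = 3 + 1/5 = 16/5
6 + 1/(16/5) = 6 + 5/16 = 101/16
1 + 1/(101/16) = 1 + 16/101 = 117/101
11 + 1/(117/101) = 11 + 101/117 = 1388/117
1 + 1/(1388/117) = 1 + 117/1388 = 1505/1388
-5 + 1/(1505/1388) = -5 + 1388/1505 = -6137/1505

-6137/1505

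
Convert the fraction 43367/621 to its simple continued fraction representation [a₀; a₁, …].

Repeatedly divide and take the remainder:
43367 ÷ 621 → quotient 69, remainder 518
621 ÷ 518 → quotient 1, remainder 103
518 ÷ 103 → quotient 5, remainder 3
103 ÷ 3 → quotient 34, remainder 1
3 ÷ 1 → quotient 3, remainder 0

[69; 1, 5, 34, 3]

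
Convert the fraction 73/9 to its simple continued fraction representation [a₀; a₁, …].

73 ÷ 9 → quotient 8, remainder 1
9 ÷ 1 → quotient 9, remainder 0

[8; 9]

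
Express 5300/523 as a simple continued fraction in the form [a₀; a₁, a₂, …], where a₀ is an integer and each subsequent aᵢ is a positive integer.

5300 = 10·523 + 70, so a_0 = 10
523 = 7·70 + 33, so a_1 = 7
70 = 2·33 + 4, so a_2 = 2
33 = 8·4 + 1, so a_3 = 8
4 = 4·1 + 0, so a_4 = 4

[10; 7, 2, 8, 4]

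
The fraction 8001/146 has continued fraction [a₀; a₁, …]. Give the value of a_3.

29

8001 ÷ 146 → quotient 54, remainder 117
146 ÷ 117 → quotient 1, remainder 29
117 ÷ 29 → quotient 4, remainder 1
29 ÷ 1 → quotient 29, remainder 0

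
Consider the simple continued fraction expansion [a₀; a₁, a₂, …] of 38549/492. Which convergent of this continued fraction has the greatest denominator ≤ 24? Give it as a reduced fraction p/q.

1332/17

List convergents until the denominator exceeds the bound:
a_0 = 78: 78/1  (≤ bound)
a_1 = 2: 157/2  (≤ bound)
a_2 = 1: 235/3  (≤ bound)
a_3 = 5: 1332/17  (≤ bound)
a_4 = 2: 2899/37  (> 24, stop)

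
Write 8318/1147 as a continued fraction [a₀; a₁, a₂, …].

Repeatedly divide and take the remainder:
8318 ÷ 1147 → quotient 7, remainder 289
1147 ÷ 289 → quotient 3, remainder 280
289 ÷ 280 → quotient 1, remainder 9
280 ÷ 9 → quotient 31, remainder 1
9 ÷ 1 → quotient 9, remainder 0

[7; 3, 1, 31, 9]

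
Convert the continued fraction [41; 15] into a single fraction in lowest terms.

616/15

Collapse the nested fraction from the inside out:
Start with 15.
41 + 1/(15/1) = 41 + 1/15 = 616/15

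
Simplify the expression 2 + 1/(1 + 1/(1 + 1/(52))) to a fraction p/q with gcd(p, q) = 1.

Starting at the tail and folding back:
Start with 52.
1 + 1/(52/1) = 1 + 1/52 = 53/52
1 + 1/(53/52) = 1 + 52/53 = 105/53
2 + 1/(105/53) = 2 + 53/105 = 263/105

263/105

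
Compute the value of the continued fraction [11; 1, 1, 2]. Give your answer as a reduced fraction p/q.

58/5

Starting at the tail and folding back:
Start with 2.
1 + 1/(2/1) = 1 + 1/2 = 3/2
1 + 1/(3/2) = 1 + 2/3 = 5/3
11 + 1/(5/3) = 11 + 3/5 = 58/5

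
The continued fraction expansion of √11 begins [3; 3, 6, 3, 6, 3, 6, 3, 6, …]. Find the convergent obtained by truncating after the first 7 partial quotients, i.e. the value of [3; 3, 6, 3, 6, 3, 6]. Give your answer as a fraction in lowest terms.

25077/7561

Start with 6.
3 + 1/(6/1) = 3 + 1/6 = 19/6
6 + 1/(19/6) = 6 + 6/19 = 120/19
3 + 1/(120/19) = 3 + 19/120 = 379/120
6 + 1/(379/120) = 6 + 120/379 = 2394/379
3 + 1/(2394/379) = 3 + 379/2394 = 7561/2394
3 + 1/(7561/2394) = 3 + 2394/7561 = 25077/7561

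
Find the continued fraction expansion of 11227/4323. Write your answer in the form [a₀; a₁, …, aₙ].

[2; 1, 1, 2, 13, 9, 7]

Repeatedly divide and take the remainder:
11227 ÷ 4323 → quotient 2, remainder 2581
4323 ÷ 2581 → quotient 1, remainder 1742
2581 ÷ 1742 → quotient 1, remainder 839
1742 ÷ 839 → quotient 2, remainder 64
839 ÷ 64 → quotient 13, remainder 7
64 ÷ 7 → quotient 9, remainder 1
7 ÷ 1 → quotient 7, remainder 0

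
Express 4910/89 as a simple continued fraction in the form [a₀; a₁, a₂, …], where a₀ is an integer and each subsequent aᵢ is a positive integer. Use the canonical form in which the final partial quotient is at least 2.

Repeatedly divide and take the remainder:
4910 ÷ 89 → quotient 55, remainder 15
89 ÷ 15 → quotient 5, remainder 14
15 ÷ 14 → quotient 1, remainder 1
14 ÷ 1 → quotient 14, remainder 0

[55; 5, 1, 14]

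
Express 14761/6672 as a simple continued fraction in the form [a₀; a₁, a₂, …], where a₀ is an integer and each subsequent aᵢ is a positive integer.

[2; 4, 1, 2, 2, 3, 8, 7]

⌊14761/6672⌋ = 2, remainder 1417
⌊6672/1417⌋ = 4, remainder 1004
⌊1417/1004⌋ = 1, remainder 413
⌊1004/413⌋ = 2, remainder 178
⌊413/178⌋ = 2, remainder 57
⌊178/57⌋ = 3, remainder 7
⌊57/7⌋ = 8, remainder 1
⌊7/1⌋ = 7, remainder 0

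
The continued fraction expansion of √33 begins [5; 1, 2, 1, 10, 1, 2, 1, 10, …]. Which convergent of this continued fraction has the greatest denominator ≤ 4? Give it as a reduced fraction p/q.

a_0 = 5: 5/1  (≤ bound)
a_1 = 1: 6/1  (≤ bound)
a_2 = 2: 17/3  (≤ bound)
a_3 = 1: 23/4  (≤ bound)
a_4 = 10: 247/43  (> 4, stop)

23/4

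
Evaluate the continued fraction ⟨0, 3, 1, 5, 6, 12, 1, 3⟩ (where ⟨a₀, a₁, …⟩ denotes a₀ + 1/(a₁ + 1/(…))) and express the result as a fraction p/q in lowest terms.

1911/7334

a_0 = 0: 0/1
a_1 = 3: 1/3
a_2 = 1: 1/4
a_3 = 5: 6/23
a_4 = 6: 37/142
a_5 = 12: 450/1727
a_6 = 1: 487/1869
a_7 = 3: 1911/7334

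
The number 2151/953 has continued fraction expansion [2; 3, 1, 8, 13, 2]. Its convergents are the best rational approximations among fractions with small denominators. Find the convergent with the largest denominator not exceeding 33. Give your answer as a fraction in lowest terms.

9/4

a_0 = 2: 2/1  (≤ bound)
a_1 = 3: 7/3  (≤ bound)
a_2 = 1: 9/4  (≤ bound)
a_3 = 8: 79/35  (> 33, stop)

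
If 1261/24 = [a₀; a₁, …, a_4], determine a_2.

1

Repeatedly divide and take the remainder:
1261 = 52·24 + 13, so a_0 = 52
24 = 1·13 + 11, so a_1 = 1
13 = 1·11 + 2, so a_2 = 1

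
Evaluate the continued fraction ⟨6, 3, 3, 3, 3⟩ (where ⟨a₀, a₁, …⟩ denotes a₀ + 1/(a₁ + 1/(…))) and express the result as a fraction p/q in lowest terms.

Use the convergent recurrence hₖ = aₖ·hₖ₋₁ + hₖ₋₂ (and likewise for the denominators kₖ):
a_0 = 6: 6/1
a_1 = 3: 19/3
a_2 = 3: 63/10
a_3 = 3: 208/33
a_4 = 3: 687/109

687/109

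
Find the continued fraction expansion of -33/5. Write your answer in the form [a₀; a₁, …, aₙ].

[-7; 2, 2]

⌊-33/5⌋ = -7, remainder 2
⌊5/2⌋ = 2, remainder 1
⌊2/1⌋ = 2, remainder 0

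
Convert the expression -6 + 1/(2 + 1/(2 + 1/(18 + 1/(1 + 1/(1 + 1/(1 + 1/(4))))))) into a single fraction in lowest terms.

a_0 = -6: -6/1
a_1 = 2: -11/2
a_2 = 2: -28/5
a_3 = 18: -515/92
a_4 = 1: -543/97
a_5 = 1: -1058/189
a_6 = 1: -1601/286
a_7 = 4: -7462/1333

-7462/1333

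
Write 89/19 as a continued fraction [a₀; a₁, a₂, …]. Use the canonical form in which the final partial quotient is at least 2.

Run the Euclidean algorithm, recording each quotient:
⌊89/19⌋ = 4, remainder 13
⌊19/13⌋ = 1, remainder 6
⌊13/6⌋ = 2, remainder 1
⌊6/1⌋ = 6, remainder 0

[4; 1, 2, 6]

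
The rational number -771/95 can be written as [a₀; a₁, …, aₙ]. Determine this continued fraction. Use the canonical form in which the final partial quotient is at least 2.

[-9; 1, 7, 1, 1, 1, 3]

-771 ÷ 95 → quotient -9, remainder 84
95 ÷ 84 → quotient 1, remainder 11
84 ÷ 11 → quotient 7, remainder 7
11 ÷ 7 → quotient 1, remainder 4
7 ÷ 4 → quotient 1, remainder 3
4 ÷ 3 → quotient 1, remainder 1
3 ÷ 1 → quotient 3, remainder 0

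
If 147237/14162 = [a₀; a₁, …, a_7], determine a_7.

Apply division with remainder until the remainder is 0:
⌊147237/14162⌋ = 10, remainder 5617
⌊14162/5617⌋ = 2, remainder 2928
⌊5617/2928⌋ = 1, remainder 2689
⌊2928/2689⌋ = 1, remainder 239
⌊2689/239⌋ = 11, remainder 60
⌊239/60⌋ = 3, remainder 59
⌊60/59⌋ = 1, remainder 1
⌊59/1⌋ = 59, remainder 0

59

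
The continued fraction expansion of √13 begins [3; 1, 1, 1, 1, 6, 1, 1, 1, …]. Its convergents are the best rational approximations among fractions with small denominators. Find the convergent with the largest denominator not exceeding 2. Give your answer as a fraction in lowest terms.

7/2

List convergents until the denominator exceeds the bound:
a_0 = 3: 3/1  (≤ bound)
a_1 = 1: 4/1  (≤ bound)
a_2 = 1: 7/2  (≤ bound)
a_3 = 1: 11/3  (> 2, stop)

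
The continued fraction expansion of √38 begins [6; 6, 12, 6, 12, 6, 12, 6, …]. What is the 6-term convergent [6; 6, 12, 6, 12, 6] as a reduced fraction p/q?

202501/32850

Work from the innermost term outward:
Start with 6.
12 + 1/(6/1) = 12 + 1/6 = 73/6
6 + 1/(73/6) = 6 + 6/73 = 444/73
12 + 1/(444/73) = 12 + 73/444 = 5401/444
6 + 1/(5401/444) = 6 + 444/5401 = 32850/5401
6 + 1/(32850/5401) = 6 + 5401/32850 = 202501/32850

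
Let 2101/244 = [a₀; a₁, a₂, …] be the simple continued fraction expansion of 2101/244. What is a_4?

2101 ÷ 244 → quotient 8, remainder 149
244 ÷ 149 → quotient 1, remainder 95
149 ÷ 95 → quotient 1, remainder 54
95 ÷ 54 → quotient 1, remainder 41
54 ÷ 41 → quotient 1, remainder 13

1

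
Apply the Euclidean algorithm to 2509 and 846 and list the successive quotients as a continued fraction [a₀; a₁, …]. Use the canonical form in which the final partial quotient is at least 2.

[2; 1, 28, 5, 1, 4]

2509 ÷ 846 → quotient 2, remainder 817
846 ÷ 817 → quotient 1, remainder 29
817 ÷ 29 → quotient 28, remainder 5
29 ÷ 5 → quotient 5, remainder 4
5 ÷ 4 → quotient 1, remainder 1
4 ÷ 1 → quotient 4, remainder 0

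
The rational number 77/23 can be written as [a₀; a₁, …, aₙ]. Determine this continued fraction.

Apply division with remainder until the remainder is 0:
77 = 3·23 + 8, so a_0 = 3
23 = 2·8 + 7, so a_1 = 2
8 = 1·7 + 1, so a_2 = 1
7 = 7·1 + 0, so a_3 = 7

[3; 2, 1, 7]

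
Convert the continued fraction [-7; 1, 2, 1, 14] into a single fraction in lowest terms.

Start with 14.
1 + 1/(14/1) = 1 + 1/14 = 15/14
2 + 1/(15/14) = 2 + 14/15 = 44/15
1 + 1/(44/15) = 1 + 15/44 = 59/44
-7 + 1/(59/44) = -7 + 44/59 = -369/59

-369/59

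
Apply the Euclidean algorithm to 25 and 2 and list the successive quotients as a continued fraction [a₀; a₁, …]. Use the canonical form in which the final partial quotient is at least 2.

Apply division with remainder until the remainder is 0:
25 ÷ 2 → quotient 12, remainder 1
2 ÷ 1 → quotient 2, remainder 0

[12; 2]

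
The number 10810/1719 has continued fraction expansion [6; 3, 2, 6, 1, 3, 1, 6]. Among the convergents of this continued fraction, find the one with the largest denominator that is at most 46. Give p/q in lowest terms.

283/45

a_0 = 6: 6/1  (≤ bound)
a_1 = 3: 19/3  (≤ bound)
a_2 = 2: 44/7  (≤ bound)
a_3 = 6: 283/45  (≤ bound)
a_4 = 1: 327/52  (> 46, stop)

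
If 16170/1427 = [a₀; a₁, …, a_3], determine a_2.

59

Run the Euclidean algorithm, recording each quotient:
⌊16170/1427⌋ = 11, remainder 473
⌊1427/473⌋ = 3, remainder 8
⌊473/8⌋ = 59, remainder 1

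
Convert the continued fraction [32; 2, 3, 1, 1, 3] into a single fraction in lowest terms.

1849/57

Compute successive convergents:
a_0 = 32: 32/1
a_1 = 2: 65/2
a_2 = 3: 227/7
a_3 = 1: 292/9
a_4 = 1: 519/16
a_5 = 3: 1849/57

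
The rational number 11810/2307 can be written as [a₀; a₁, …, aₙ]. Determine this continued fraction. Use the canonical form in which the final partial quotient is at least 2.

⌊11810/2307⌋ = 5, remainder 275
⌊2307/275⌋ = 8, remainder 107
⌊275/107⌋ = 2, remainder 61
⌊107/61⌋ = 1, remainder 46
⌊61/46⌋ = 1, remainder 15
⌊46/15⌋ = 3, remainder 1
⌊15/1⌋ = 15, remainder 0

[5; 8, 2, 1, 1, 3, 15]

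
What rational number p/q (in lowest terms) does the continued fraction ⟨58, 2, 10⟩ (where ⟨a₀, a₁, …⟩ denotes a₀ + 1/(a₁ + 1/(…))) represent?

1228/21

Start with 10.
2 + 1/(10/1) = 2 + 1/10 = 21/10
58 + 1/(21/10) = 58 + 10/21 = 1228/21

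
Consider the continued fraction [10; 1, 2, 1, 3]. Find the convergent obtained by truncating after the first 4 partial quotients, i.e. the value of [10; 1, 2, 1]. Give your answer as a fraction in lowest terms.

43/4

Starting at the tail and folding back:
Start with 1.
2 + 1/(1/1) = 2 + 1/1 = 3/1
1 + 1/(3/1) = 1 + 1/3 = 4/3
10 + 1/(4/3) = 10 + 3/4 = 43/4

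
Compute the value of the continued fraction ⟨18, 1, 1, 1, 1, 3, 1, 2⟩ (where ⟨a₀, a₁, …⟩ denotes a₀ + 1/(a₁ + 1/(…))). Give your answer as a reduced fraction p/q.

1191/64

Start with 2.
1 + 1/(2/1) = 1 + 1/2 = 3/2
3 + 1/(3/2) = 3 + 2/3 = 11/3
1 + 1/(11/3) = 1 + 3/11 = 14/11
1 + 1/(14/11) = 1 + 11/14 = 25/14
1 + 1/(25/14) = 1 + 14/25 = 39/25
1 + 1/(39/25) = 1 + 25/39 = 64/39
18 + 1/(64/39) = 18 + 39/64 = 1191/64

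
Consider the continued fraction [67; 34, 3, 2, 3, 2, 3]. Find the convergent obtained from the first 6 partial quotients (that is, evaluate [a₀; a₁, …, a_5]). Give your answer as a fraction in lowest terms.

a_0 = 67: 67/1
a_1 = 34: 2279/34
a_2 = 3: 6904/103
a_3 = 2: 16087/240
a_4 = 3: 55165/823
a_5 = 2: 126417/1886

126417/1886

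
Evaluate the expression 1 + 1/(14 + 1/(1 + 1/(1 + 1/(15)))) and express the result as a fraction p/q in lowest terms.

481/450

Start with 15.
1 + 1/(15/1) = 1 + 1/15 = 16/15
1 + 1/(16/15) = 1 + 15/16 = 31/16
14 + 1/(31/16) = 14 + 16/31 = 450/31
1 + 1/(450/31) = 1 + 31/450 = 481/450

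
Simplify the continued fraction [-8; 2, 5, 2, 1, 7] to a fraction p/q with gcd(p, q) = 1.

Compute successive convergents:
a_0 = -8: -8/1
a_1 = 2: -15/2
a_2 = 5: -83/11
a_3 = 2: -181/24
a_4 = 1: -264/35
a_5 = 7: -2029/269

-2029/269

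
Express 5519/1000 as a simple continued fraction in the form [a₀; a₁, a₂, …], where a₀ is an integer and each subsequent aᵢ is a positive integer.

[5; 1, 1, 12, 1, 1, 1, 12]

5519 ÷ 1000 → quotient 5, remainder 519
1000 ÷ 519 → quotient 1, remainder 481
519 ÷ 481 → quotient 1, remainder 38
481 ÷ 38 → quotient 12, remainder 25
38 ÷ 25 → quotient 1, remainder 13
25 ÷ 13 → quotient 1, remainder 12
13 ÷ 12 → quotient 1, remainder 1
12 ÷ 1 → quotient 12, remainder 0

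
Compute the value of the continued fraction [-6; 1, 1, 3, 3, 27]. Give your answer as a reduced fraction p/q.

-3413/628

Build up convergents one term at a time:
a_0 = -6: -6/1
a_1 = 1: -5/1
a_2 = 1: -11/2
a_3 = 3: -38/7
a_4 = 3: -125/23
a_5 = 27: -3413/628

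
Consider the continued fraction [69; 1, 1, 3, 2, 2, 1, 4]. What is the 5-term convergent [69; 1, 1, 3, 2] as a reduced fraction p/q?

a_0 = 69: 69/1
a_1 = 1: 70/1
a_2 = 1: 139/2
a_3 = 3: 487/7
a_4 = 2: 1113/16

1113/16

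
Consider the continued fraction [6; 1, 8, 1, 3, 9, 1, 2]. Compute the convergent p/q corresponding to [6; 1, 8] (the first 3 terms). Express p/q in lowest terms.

62/9

Starting at the tail and folding back:
Start with 8.
1 + 1/(8/1) = 1 + 1/8 = 9/8
6 + 1/(9/8) = 6 + 8/9 = 62/9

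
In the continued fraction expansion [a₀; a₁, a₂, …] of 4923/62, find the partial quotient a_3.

Apply division with remainder until the remainder is 0:
⌊4923/62⌋ = 79, remainder 25
⌊62/25⌋ = 2, remainder 12
⌊25/12⌋ = 2, remainder 1
⌊12/1⌋ = 12, remainder 0

12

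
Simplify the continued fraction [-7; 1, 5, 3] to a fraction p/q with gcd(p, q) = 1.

-117/19

a_0 = -7: -7/1
a_1 = 1: -6/1
a_2 = 5: -37/6
a_3 = 3: -117/19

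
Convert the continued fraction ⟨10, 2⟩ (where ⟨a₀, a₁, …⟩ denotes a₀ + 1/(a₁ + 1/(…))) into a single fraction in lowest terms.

Start with 2.
10 + 1/(2/1) = 10 + 1/2 = 21/2

21/2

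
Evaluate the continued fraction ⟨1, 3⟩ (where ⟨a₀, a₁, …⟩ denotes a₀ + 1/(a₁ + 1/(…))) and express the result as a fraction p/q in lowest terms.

Start with 3.
1 + 1/(3/1) = 1 + 1/3 = 4/3

4/3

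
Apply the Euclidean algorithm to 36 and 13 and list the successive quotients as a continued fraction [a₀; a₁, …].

[2; 1, 3, 3]

Repeatedly divide and take the remainder:
⌊36/13⌋ = 2, remainder 10
⌊13/10⌋ = 1, remainder 3
⌊10/3⌋ = 3, remainder 1
⌊3/1⌋ = 3, remainder 0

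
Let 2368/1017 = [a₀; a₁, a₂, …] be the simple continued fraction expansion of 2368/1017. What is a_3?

⌊2368/1017⌋ = 2, remainder 334
⌊1017/334⌋ = 3, remainder 15
⌊334/15⌋ = 22, remainder 4
⌊15/4⌋ = 3, remainder 3

3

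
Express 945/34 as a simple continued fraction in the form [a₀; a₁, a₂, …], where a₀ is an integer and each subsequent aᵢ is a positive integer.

Apply division with remainder until the remainder is 0:
945 ÷ 34 → quotient 27, remainder 27
34 ÷ 27 → quotient 1, remainder 7
27 ÷ 7 → quotient 3, remainder 6
7 ÷ 6 → quotient 1, remainder 1
6 ÷ 1 → quotient 6, remainder 0

[27; 1, 3, 1, 6]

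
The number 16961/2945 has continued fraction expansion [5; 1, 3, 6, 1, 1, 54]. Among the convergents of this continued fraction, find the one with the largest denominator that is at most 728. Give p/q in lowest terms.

311/54

List convergents until the denominator exceeds the bound:
a_0 = 5: 5/1  (≤ bound)
a_1 = 1: 6/1  (≤ bound)
a_2 = 3: 23/4  (≤ bound)
a_3 = 6: 144/25  (≤ bound)
a_4 = 1: 167/29  (≤ bound)
a_5 = 1: 311/54  (≤ bound)
a_6 = 54: 16961/2945  (> 728, stop)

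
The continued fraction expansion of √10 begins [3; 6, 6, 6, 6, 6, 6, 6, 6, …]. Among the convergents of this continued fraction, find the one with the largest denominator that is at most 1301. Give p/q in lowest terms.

a_0 = 3: 3/1  (≤ bound)
a_1 = 6: 19/6  (≤ bound)
a_2 = 6: 117/37  (≤ bound)
a_3 = 6: 721/228  (≤ bound)
a_4 = 6: 4443/1405  (> 1301, stop)

721/228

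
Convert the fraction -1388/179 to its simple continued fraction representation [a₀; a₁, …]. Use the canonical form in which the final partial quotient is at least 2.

Run the Euclidean algorithm, recording each quotient:
-1388 ÷ 179 → quotient -8, remainder 44
179 ÷ 44 → quotient 4, remainder 3
44 ÷ 3 → quotient 14, remainder 2
3 ÷ 2 → quotient 1, remainder 1
2 ÷ 1 → quotient 2, remainder 0

[-8; 4, 14, 1, 2]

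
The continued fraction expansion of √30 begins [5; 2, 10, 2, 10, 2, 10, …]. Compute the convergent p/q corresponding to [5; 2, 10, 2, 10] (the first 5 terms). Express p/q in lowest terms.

Compute successive convergents:
a_0 = 5: 5/1
a_1 = 2: 11/2
a_2 = 10: 115/21
a_3 = 2: 241/44
a_4 = 10: 2525/461

2525/461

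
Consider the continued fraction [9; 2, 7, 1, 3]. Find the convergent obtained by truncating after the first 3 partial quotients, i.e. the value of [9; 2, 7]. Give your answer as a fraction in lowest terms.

Starting at the tail and folding back:
Start with 7.
2 + 1/(7/1) = 2 + 1/7 = 15/7
9 + 1/(15/7) = 9 + 7/15 = 142/15

142/15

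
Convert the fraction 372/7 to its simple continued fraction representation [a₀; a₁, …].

[53; 7]

Run the Euclidean algorithm, recording each quotient:
372 ÷ 7 → quotient 53, remainder 1
7 ÷ 1 → quotient 7, remainder 0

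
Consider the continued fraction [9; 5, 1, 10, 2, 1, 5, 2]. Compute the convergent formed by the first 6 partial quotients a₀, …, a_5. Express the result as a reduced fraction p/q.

Use the convergent recurrence hₖ = aₖ·hₖ₋₁ + hₖ₋₂ (and likewise for the denominators kₖ):
a_0 = 9: 9/1
a_1 = 5: 46/5
a_2 = 1: 55/6
a_3 = 10: 596/65
a_4 = 2: 1247/136
a_5 = 1: 1843/201

1843/201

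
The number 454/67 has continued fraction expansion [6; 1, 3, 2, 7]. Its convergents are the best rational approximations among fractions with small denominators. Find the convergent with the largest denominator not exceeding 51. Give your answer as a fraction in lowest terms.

61/9

a_0 = 6: 6/1  (≤ bound)
a_1 = 1: 7/1  (≤ bound)
a_2 = 3: 27/4  (≤ bound)
a_3 = 2: 61/9  (≤ bound)
a_4 = 7: 454/67  (> 51, stop)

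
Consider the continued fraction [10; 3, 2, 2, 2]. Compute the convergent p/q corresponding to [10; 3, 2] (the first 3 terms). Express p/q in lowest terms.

Start with 2.
3 + 1/(2/1) = 3 + 1/2 = 7/2
10 + 1/(7/2) = 10 + 2/7 = 72/7

72/7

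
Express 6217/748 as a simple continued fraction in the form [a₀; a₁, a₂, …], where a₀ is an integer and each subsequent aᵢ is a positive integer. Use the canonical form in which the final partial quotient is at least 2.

6217 = 8·748 + 233, so a_0 = 8
748 = 3·233 + 49, so a_1 = 3
233 = 4·49 + 37, so a_2 = 4
49 = 1·37 + 12, so a_3 = 1
37 = 3·12 + 1, so a_4 = 3
12 = 12·1 + 0, so a_5 = 12

[8; 3, 4, 1, 3, 12]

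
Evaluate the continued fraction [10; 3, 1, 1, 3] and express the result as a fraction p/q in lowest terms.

Start with 3.
1 + 1/(3/1) = 1 + 1/3 = 4/3
1 + 1/(4/3) = 1 + 3/4 = 7/4
3 + 1/(7/4) = 3 + 4/7 = 25/7
10 + 1/(25/7) = 10 + 7/25 = 257/25

257/25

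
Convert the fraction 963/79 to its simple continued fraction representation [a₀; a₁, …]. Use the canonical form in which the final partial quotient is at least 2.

963 = 12·79 + 15, so a_0 = 12
79 = 5·15 + 4, so a_1 = 5
15 = 3·4 + 3, so a_2 = 3
4 = 1·3 + 1, so a_3 = 1
3 = 3·1 + 0, so a_4 = 3

[12; 5, 3, 1, 3]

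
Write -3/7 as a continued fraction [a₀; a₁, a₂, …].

[-1; 1, 1, 3]

Apply division with remainder until the remainder is 0:
⌊-3/7⌋ = -1, remainder 4
⌊7/4⌋ = 1, remainder 3
⌊4/3⌋ = 1, remainder 1
⌊3/1⌋ = 3, remainder 0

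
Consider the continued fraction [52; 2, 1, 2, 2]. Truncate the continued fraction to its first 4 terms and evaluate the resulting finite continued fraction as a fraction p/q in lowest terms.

419/8

Use the convergent recurrence hₖ = aₖ·hₖ₋₁ + hₖ₋₂ (and likewise for the denominators kₖ):
a_0 = 52: 52/1
a_1 = 2: 105/2
a_2 = 1: 157/3
a_3 = 2: 419/8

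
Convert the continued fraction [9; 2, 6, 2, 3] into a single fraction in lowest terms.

a_0 = 9: 9/1
a_1 = 2: 19/2
a_2 = 6: 123/13
a_3 = 2: 265/28
a_4 = 3: 918/97

918/97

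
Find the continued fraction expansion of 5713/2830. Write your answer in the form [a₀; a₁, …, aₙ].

Run the Euclidean algorithm, recording each quotient:
5713 ÷ 2830 → quotient 2, remainder 53
2830 ÷ 53 → quotient 53, remainder 21
53 ÷ 21 → quotient 2, remainder 11
21 ÷ 11 → quotient 1, remainder 10
11 ÷ 10 → quotient 1, remainder 1
10 ÷ 1 → quotient 10, remainder 0

[2; 53, 2, 1, 1, 10]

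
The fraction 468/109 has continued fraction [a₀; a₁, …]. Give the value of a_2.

2

468 ÷ 109 → quotient 4, remainder 32
109 ÷ 32 → quotient 3, remainder 13
32 ÷ 13 → quotient 2, remainder 6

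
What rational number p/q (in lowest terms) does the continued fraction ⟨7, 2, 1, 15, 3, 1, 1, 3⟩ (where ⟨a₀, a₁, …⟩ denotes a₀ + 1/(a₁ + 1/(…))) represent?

8779/1196

Start with 3.
1 + 1/(3/1) = 1 + 1/3 = 4/3
1 + 1/(4/3) = 1 + 3/4 = 7/4
3 + 1/(7/4) = 3 + 4/7 = 25/7
15 + 1/(25/7) = 15 + 7/25 = 382/25
1 + 1/(382/25) = 1 + 25/382 = 407/382
2 + 1/(407/382) = 2 + 382/407 = 1196/407
7 + 1/(1196/407) = 7 + 407/1196 = 8779/1196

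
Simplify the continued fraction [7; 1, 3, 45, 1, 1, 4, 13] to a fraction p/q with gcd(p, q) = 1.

169003/21803

Start with 13.
4 + 1/(13/1) = 4 + 1/13 = 53/13
1 + 1/(53/13) = 1 + 13/53 = 66/53
1 + 1/(66/53) = 1 + 53/66 = 119/66
45 + 1/(119/66) = 45 + 66/119 = 5421/119
3 + 1/(5421/119) = 3 + 119/5421 = 16382/5421
1 + 1/(16382/5421) = 1 + 5421/16382 = 21803/16382
7 + 1/(21803/16382) = 7 + 16382/21803 = 169003/21803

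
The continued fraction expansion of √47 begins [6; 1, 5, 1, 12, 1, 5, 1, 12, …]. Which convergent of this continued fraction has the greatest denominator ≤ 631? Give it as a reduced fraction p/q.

3942/575

a_0 = 6: 6/1  (≤ bound)
a_1 = 1: 7/1  (≤ bound)
a_2 = 5: 41/6  (≤ bound)
a_3 = 1: 48/7  (≤ bound)
a_4 = 12: 617/90  (≤ bound)
a_5 = 1: 665/97  (≤ bound)
a_6 = 5: 3942/575  (≤ bound)
a_7 = 1: 4607/672  (> 631, stop)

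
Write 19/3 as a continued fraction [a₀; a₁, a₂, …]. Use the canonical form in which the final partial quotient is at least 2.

⌊19/3⌋ = 6, remainder 1
⌊3/1⌋ = 3, remainder 0

[6; 3]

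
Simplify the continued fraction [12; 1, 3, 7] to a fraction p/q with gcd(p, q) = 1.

370/29

Start with 7.
3 + 1/(7/1) = 3 + 1/7 = 22/7
1 + 1/(22/7) = 1 + 7/22 = 29/22
12 + 1/(29/22) = 12 + 22/29 = 370/29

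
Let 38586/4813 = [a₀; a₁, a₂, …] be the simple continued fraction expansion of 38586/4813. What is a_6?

38586 ÷ 4813 → quotient 8, remainder 82
4813 ÷ 82 → quotient 58, remainder 57
82 ÷ 57 → quotient 1, remainder 25
57 ÷ 25 → quotient 2, remainder 7
25 ÷ 7 → quotient 3, remainder 4
7 ÷ 4 → quotient 1, remainder 3
4 ÷ 3 → quotient 1, remainder 1

1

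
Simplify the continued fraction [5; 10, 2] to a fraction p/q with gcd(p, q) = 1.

Compute successive convergents:
a_0 = 5: 5/1
a_1 = 10: 51/10
a_2 = 2: 107/21

107/21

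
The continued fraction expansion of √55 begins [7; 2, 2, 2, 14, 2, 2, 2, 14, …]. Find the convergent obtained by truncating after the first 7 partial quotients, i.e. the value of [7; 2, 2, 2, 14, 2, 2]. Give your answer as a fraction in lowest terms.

a_0 = 7: 7/1
a_1 = 2: 15/2
a_2 = 2: 37/5
a_3 = 2: 89/12
a_4 = 14: 1283/173
a_5 = 2: 2655/358
a_6 = 2: 6593/889

6593/889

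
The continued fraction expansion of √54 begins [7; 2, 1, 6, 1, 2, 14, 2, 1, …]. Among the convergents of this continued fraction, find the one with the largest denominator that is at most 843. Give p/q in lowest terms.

a_0 = 7: 7/1  (≤ bound)
a_1 = 2: 15/2  (≤ bound)
a_2 = 1: 22/3  (≤ bound)
a_3 = 6: 147/20  (≤ bound)
a_4 = 1: 169/23  (≤ bound)
a_5 = 2: 485/66  (≤ bound)
a_6 = 14: 6959/947  (> 843, stop)

485/66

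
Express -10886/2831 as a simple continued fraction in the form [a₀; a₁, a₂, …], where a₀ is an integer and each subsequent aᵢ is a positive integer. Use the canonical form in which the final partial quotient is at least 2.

[-4; 6, 2, 6, 2, 1, 10]

-10886 ÷ 2831 → quotient -4, remainder 438
2831 ÷ 438 → quotient 6, remainder 203
438 ÷ 203 → quotient 2, remainder 32
203 ÷ 32 → quotient 6, remainder 11
32 ÷ 11 → quotient 2, remainder 10
11 ÷ 10 → quotient 1, remainder 1
10 ÷ 1 → quotient 10, remainder 0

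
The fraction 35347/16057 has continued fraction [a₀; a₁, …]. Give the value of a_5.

35347 ÷ 16057 → quotient 2, remainder 3233
16057 ÷ 3233 → quotient 4, remainder 3125
3233 ÷ 3125 → quotient 1, remainder 108
3125 ÷ 108 → quotient 28, remainder 101
108 ÷ 101 → quotient 1, remainder 7
101 ÷ 7 → quotient 14, remainder 3

14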